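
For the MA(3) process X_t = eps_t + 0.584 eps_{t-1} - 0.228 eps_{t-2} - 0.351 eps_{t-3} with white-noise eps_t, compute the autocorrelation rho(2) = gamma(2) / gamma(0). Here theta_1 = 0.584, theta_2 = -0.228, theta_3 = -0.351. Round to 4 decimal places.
\rho(2) = -0.2856

For an MA(q) process with theta_0 = 1, the autocovariance is
  gamma(k) = sigma^2 * sum_{i=0..q-k} theta_i * theta_{i+k},
and rho(k) = gamma(k) / gamma(0). Sigma^2 cancels.
  numerator   = (1)*(-0.228) + (0.584)*(-0.351) = -0.432984.
  denominator = (1)^2 + (0.584)^2 + (-0.228)^2 + (-0.351)^2 = 1.516241.
  rho(2) = -0.432984 / 1.516241 = -0.2856.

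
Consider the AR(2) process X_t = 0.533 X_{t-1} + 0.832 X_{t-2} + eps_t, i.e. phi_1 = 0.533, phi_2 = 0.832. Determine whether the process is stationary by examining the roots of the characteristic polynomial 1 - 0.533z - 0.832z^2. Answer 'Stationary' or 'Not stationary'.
\text{Not stationary}

The AR(p) characteristic polynomial is P(z) = 1 - 0.533z - 0.832z^2.
Stationarity requires all roots to lie outside the unit circle, i.e. |z| > 1 for every root.
Set 1 + (-0.533) z + (-0.832) z^2 = 0, i.e. a z^2 + b z + c = 0 with a = -0.832, b = -0.533, c = 1.
Discriminant D = b^2 - 4ac = (-0.533)^2 - 4*(-0.832)*1 = 0.284089 - (-3.328) = 3.612089.
D >= 0, so the roots are real: z = (-b +/- sqrt(D)) / (2a) = (0.533 +/- 1.90055) / (-1.664).
  z_1 = (0.533 + 1.90055) / (-1.664) = -1.4625,   |z_1| = 1.4625.
  z_2 = (0.533 - 1.90055) / (-1.664) = 0.8218,   |z_2| = 0.8218.
Moduli of all roots: 1.4625, 0.8218.
All moduli strictly greater than 1? No.
Verdict: Not stationary.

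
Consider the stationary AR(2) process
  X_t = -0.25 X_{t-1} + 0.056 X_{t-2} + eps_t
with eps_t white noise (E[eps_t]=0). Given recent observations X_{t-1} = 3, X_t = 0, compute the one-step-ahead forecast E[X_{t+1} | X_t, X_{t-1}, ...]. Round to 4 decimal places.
E[X_{t+1} \mid \mathcal F_t] = 0.1680

For an AR(p) model X_t = c + sum_i phi_i X_{t-i} + eps_t, the
one-step-ahead conditional mean is
  E[X_{t+1} | X_t, ...] = c + sum_i phi_i X_{t+1-i}.
Substitute known values:
  E[X_{t+1} | ...] = (-0.25) * (0) + (0.056) * (3)
                   = 0.1680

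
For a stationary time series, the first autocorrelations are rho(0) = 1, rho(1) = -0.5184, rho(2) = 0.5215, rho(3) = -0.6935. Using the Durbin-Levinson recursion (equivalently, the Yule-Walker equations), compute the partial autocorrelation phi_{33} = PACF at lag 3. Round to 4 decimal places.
\phi_{33} = -0.5240

The PACF at lag k is phi_{kk}, the last component of the solution
to the Yule-Walker system G_k phi = r_k where
  (G_k)_{ij} = rho(|i - j|), (r_k)_i = rho(i), i,j = 1..k.
Equivalently, Durbin-Levinson gives phi_{kk} iteratively:
  phi_{11} = rho(1)
  phi_{kk} = [rho(k) - sum_{j=1..k-1} phi_{k-1,j} rho(k-j)]
            / [1 - sum_{j=1..k-1} phi_{k-1,j} rho(j)],
  phi_{k,j} = phi_{k-1,j} - phi_{kk} phi_{k-1,k-j},  j = 1..k-1.
Step k = 1:
  phi_11 = rho(1) = -0.5184.
Step k = 2:
  phi_22 = [rho(2) - phi_11 rho(1)] / [1 - phi_11 rho(1)] = [0.5215 - (-0.5184)(-0.5184)] / [1 - (-0.5184)(-0.5184)]
         = 0.25276144 / 0.73126144 = 0.345651.
  Update: phi_21 = phi_11 - phi_22 phi_11 = -0.5184 - (0.345651)(-0.5184) = -0.339214.
Step k = 3:
  phi_33 = [rho(3) - phi_21 rho(2) - phi_22 rho(1)] / [1 - phi_21 rho(1) - phi_22 rho(2)]
    numerator   = -0.6935 - (-0.339214)(0.5215) - (0.345651)(-0.5184) = -0.33741408
    denominator = 1 - (-0.339214)(-0.5184) - (0.345651)(0.5215) = 0.64389413
  phi_33 = -0.33741408 / 0.64389413 = -0.524.
Therefore phi_{33} = -0.5240.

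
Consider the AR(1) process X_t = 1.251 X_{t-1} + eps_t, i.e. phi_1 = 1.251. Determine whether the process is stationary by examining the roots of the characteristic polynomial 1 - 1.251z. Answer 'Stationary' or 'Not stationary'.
\text{Not stationary}

The AR(p) characteristic polynomial is P(z) = 1 - 1.251z.
Stationarity requires all roots to lie outside the unit circle, i.e. |z| > 1 for every root.
This is linear in z: 1 + (-1.251) z = 0  =>  z = -1/(-1.251) = 0.799361,  |z| = 0.799361.
Moduli of all roots: 0.7994.
All moduli strictly greater than 1? No.
Verdict: Not stationary.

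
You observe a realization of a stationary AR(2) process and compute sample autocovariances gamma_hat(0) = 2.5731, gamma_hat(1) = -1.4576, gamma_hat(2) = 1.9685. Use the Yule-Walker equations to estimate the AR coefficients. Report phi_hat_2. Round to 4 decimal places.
\hat\phi_{2} = 0.6540

The Yule-Walker equations for an AR(p) process read, in matrix form,
  Gamma_p phi = r_p,   with   (Gamma_p)_{ij} = gamma(|i - j|),
                       (r_p)_i = gamma(i),   i,j = 1..p.
Substitute the sample gammas (Toeplitz matrix and right-hand side of size 2):
  Gamma_p = [[2.5731, -1.4576], [-1.4576, 2.5731]]
  r_p     = [-1.4576, 1.9685]
Written out:
  2.5731 phi_1 - 1.4576 phi_2 = -1.4576
  -1.4576 phi_1 + 2.5731 phi_2 = 1.9685
Solve by Cramer's rule:
  det = gamma(0)^2 - gamma(1)^2 = (2.5731)^2 - (-1.4576)^2 = 6.62084361 - 2.12459776 = 4.49624585
  phi_hat_1 = [gamma(1) gamma(0) - gamma(1) gamma(2)] / det = [(-1.4576)(2.5731) - (-1.4576)(1.9685)] / 4.49624585 = -0.88126496 / 4.49624585 = -0.196
  phi_hat_2 = [gamma(0) gamma(2) - gamma(1)^2] / det = [(2.5731)(1.9685) - (-1.4576)^2] / 4.49624585 = 2.94054959 / 4.49624585 = 0.654
So phi_hat = [-0.1960, 0.6540].
Therefore phi_hat_2 = 0.6540.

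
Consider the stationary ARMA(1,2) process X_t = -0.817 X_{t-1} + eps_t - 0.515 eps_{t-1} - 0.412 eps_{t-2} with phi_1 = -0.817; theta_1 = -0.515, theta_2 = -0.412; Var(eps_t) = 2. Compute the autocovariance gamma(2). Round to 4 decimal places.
\gamma(2) = 4.6603

Multiply the model equation by X_{t-k} and take expectations. With theta_0 = psi_0 = 1 and psi_j the MA(infinity) weights, this gives
  gamma(k) - sum_i phi_i gamma(k-i) = c_k,
  c_k = sigma^2 * sum_{j=k..q} theta_j psi_{j-k}   (c_k = 0 for k > q),
using gamma(-m) = gamma(m).
psi-weights needed (psi_j = theta_j + sum_i phi_i psi_{j-i}):
  psi_1 = theta_1 + phi_1 = -0.515 + (-0.817) = -1.332
  psi_2 = theta_2 + phi_1 psi_1 = -0.412 + (-0.817)(-1.332) = 0.676244
Right-hand sides:
  c_0 = sigma^2 (1 + theta_1 psi_1 + theta_2 psi_2) = 2 * (1 + (-0.515)(-1.332) + (-0.412)(0.676244)) = 2 * 1.407367 = 2.814735
  c_1 = sigma^2 (theta_1 + theta_2 psi_1) = 2 * (-0.515 + (-0.412)(-1.332)) = 0.067568
  c_2 = sigma^2 theta_2 = 2 * (-0.412) = -0.824
Equations for k = 0 and k = 1 (AR order 1):
  gamma(0) = phi_1 gamma(1) + c_0
  gamma(1) = phi_1 gamma(0) + c_1
Substituting the second into the first: gamma(0) (1 - phi_1^2) = c_0 + phi_1 c_1, so
  gamma(0) = (c_0 + phi_1 c_1) / (1 - phi_1^2) = (2.814735 + (-0.817)(0.067568)) / (1 - (-0.817)^2) = 2.759532 / 0.332511 = 8.299069.
  gamma(1) = phi_1 gamma(0) + c_1 = (-0.817)(8.299069) + (0.067568) = -6.712772.
For k = 2: gamma(2) = phi_1 gamma(1) + c_2
  = (-0.817)(-6.712772) + (-0.824) = 4.660335.
Therefore gamma(2) = 4.6603 (to 4 decimal places).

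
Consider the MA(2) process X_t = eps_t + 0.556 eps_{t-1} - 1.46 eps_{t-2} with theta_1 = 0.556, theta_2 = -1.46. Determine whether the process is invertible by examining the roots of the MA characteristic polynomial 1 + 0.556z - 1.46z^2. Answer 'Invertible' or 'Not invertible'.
\text{Not invertible}

The MA(q) characteristic polynomial is P(z) = 1 + 0.556z - 1.46z^2.
Invertibility requires all roots to lie outside the unit circle, i.e. |z| > 1 for every root.
Set 1 + (0.556) z + (-1.46) z^2 = 0, i.e. a z^2 + b z + c = 0 with a = -1.46, b = 0.556, c = 1.
Discriminant D = b^2 - 4ac = (0.556)^2 - 4*(-1.46)*1 = 0.309136 - (-5.84) = 6.149136.
D >= 0, so the roots are real: z = (-b +/- sqrt(D)) / (2a) = (-0.556 +/- 2.479745) / (-2.92).
  z_1 = (-0.556 + 2.479745) / (-2.92) = -0.6588,   |z_1| = 0.6588.
  z_2 = (-0.556 - 2.479745) / (-2.92) = 1.0396,   |z_2| = 1.0396.
Moduli of all roots: 0.6588, 1.0396.
All moduli strictly greater than 1? No.
Verdict: Not invertible.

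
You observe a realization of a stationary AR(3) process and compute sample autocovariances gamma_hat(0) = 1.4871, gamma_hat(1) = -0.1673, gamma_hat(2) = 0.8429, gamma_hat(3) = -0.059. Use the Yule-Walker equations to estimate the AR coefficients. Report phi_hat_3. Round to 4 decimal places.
\hat\phi_{3} = 0.0761

The Yule-Walker equations for an AR(p) process read, in matrix form,
  Gamma_p phi = r_p,   with   (Gamma_p)_{ij} = gamma(|i - j|),
                       (r_p)_i = gamma(i),   i,j = 1..p.
Substitute the sample gammas (Toeplitz matrix and right-hand side of size 3):
  Gamma_p = [[1.4871, -0.1673, 0.8429], [-0.1673, 1.4871, -0.1673], [0.8429, -0.1673, 1.4871]]
  r_p     = [-0.1673, 0.8429, -0.059]
Written out (R1..R3):
  (R1) 1.4871 phi_1 - 0.1673 phi_2 + 0.8429 phi_3 = -0.1673
  (R2) -0.1673 phi_1 + 1.4871 phi_2 - 0.1673 phi_3 = 0.8429
  (R3) 0.8429 phi_1 - 0.1673 phi_2 + 1.4871 phi_3 = -0.059
Gaussian elimination:
  R2 <- R2 - (-0.1673/1.4871) R1 = R2 - (-0.112501) R1:  1.468279 phi_2 - 0.072473 phi_3 = 0.824079
  R3 <- R3 - (0.8429/1.4871) R1 = R3 - (0.566808) R1:  -0.072473 phi_2 + 1.009338 phi_3 = 0.035827
  R3 <- R3 - (-0.072473/1.468279) R2 = R3 - (-0.049359) R2:  1.00576 phi_3 = 0.076503
Back-substitution:
  phi_hat_3 = 0.076503 / 1.00576 = 0.076065
  phi_hat_2 = (0.824079 - (-0.072473)(0.076065)) / 1.468279 = 0.565009
  phi_hat_1 = (-0.1673 - (-0.1673)(0.565009) - (0.8429)(0.076065)) / 1.4871 = -0.092051
So phi_hat = [-0.0921, 0.5650, 0.0761].
Therefore phi_hat_3 = 0.0761.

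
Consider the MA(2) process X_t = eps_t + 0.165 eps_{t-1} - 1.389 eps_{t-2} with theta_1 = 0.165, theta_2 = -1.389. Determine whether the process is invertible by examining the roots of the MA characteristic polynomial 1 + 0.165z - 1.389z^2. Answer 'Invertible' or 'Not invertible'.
\text{Not invertible}

The MA(q) characteristic polynomial is P(z) = 1 + 0.165z - 1.389z^2.
Invertibility requires all roots to lie outside the unit circle, i.e. |z| > 1 for every root.
Set 1 + (0.165) z + (-1.389) z^2 = 0, i.e. a z^2 + b z + c = 0 with a = -1.389, b = 0.165, c = 1.
Discriminant D = b^2 - 4ac = (0.165)^2 - 4*(-1.389)*1 = 0.027225 - (-5.556) = 5.583225.
D >= 0, so the roots are real: z = (-b +/- sqrt(D)) / (2a) = (-0.165 +/- 2.362885) / (-2.778).
  z_1 = (-0.165 + 2.362885) / (-2.778) = -0.7912,   |z_1| = 0.7912.
  z_2 = (-0.165 - 2.362885) / (-2.778) = 0.91,   |z_2| = 0.91.
Moduli of all roots: 0.7912, 0.9100.
All moduli strictly greater than 1? No.
Verdict: Not invertible.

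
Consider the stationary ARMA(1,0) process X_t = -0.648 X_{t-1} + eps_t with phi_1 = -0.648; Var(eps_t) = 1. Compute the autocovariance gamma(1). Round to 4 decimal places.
\gamma(1) = -1.1171

Multiply the model equation by X_{t-k} and take expectations. With theta_0 = psi_0 = 1 and psi_j the MA(infinity) weights, this gives
  gamma(k) - sum_i phi_i gamma(k-i) = c_k,
  c_k = sigma^2 * sum_{j=k..q} theta_j psi_{j-k}   (c_k = 0 for k > q),
using gamma(-m) = gamma(m).
Pure AR (q = 0): c_0 = sigma^2 = 1, c_k = 0 for k >= 1.
Equations for k = 0 and k = 1 (AR order 1):
  gamma(0) = phi_1 gamma(1) + c_0
  gamma(1) = phi_1 gamma(0) + c_1
Substituting the second into the first: gamma(0) (1 - phi_1^2) = c_0 + phi_1 c_1, so
  gamma(0) = c_0 / (1 - phi_1^2) = 1 / (1 - (-0.648)^2) = 1 / 0.580096 = 1.723853.
  gamma(1) = phi_1 gamma(0) = (-0.648)(1.723853) = -1.117056.
Therefore gamma(1) = -1.1171 (to 4 decimal places).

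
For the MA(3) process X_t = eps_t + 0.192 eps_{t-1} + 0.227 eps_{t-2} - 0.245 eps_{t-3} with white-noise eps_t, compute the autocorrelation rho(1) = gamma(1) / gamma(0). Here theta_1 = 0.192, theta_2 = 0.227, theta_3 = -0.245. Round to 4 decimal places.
\rho(1) = 0.1567

For an MA(q) process with theta_0 = 1, the autocovariance is
  gamma(k) = sigma^2 * sum_{i=0..q-k} theta_i * theta_{i+k},
and rho(k) = gamma(k) / gamma(0). Sigma^2 cancels.
  numerator   = (1)*(0.192) + (0.192)*(0.227) + (0.227)*(-0.245) = 0.179969.
  denominator = (1)^2 + (0.192)^2 + (0.227)^2 + (-0.245)^2 = 1.148418.
  rho(1) = 0.179969 / 1.148418 = 0.1567.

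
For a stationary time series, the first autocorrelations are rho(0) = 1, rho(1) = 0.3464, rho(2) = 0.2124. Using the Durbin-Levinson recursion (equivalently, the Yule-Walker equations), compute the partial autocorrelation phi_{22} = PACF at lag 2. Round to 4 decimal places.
\phi_{22} = 0.1050

The PACF at lag k is phi_{kk}, the last component of the solution
to the Yule-Walker system G_k phi = r_k where
  (G_k)_{ij} = rho(|i - j|), (r_k)_i = rho(i), i,j = 1..k.
Equivalently, Durbin-Levinson gives phi_{kk} iteratively:
  phi_{11} = rho(1)
  phi_{kk} = [rho(k) - sum_{j=1..k-1} phi_{k-1,j} rho(k-j)]
            / [1 - sum_{j=1..k-1} phi_{k-1,j} rho(j)],
  phi_{k,j} = phi_{k-1,j} - phi_{kk} phi_{k-1,k-j},  j = 1..k-1.
Step k = 1:
  phi_11 = rho(1) = 0.3464.
Step k = 2:
  phi_22 = [rho(2) - phi_11 rho(1)] / [1 - phi_11 rho(1)] = [0.2124 - (0.3464)(0.3464)] / [1 - (0.3464)(0.3464)]
         = 0.09240704 / 0.88000704 = 0.105.
Therefore phi_{22} = 0.1050.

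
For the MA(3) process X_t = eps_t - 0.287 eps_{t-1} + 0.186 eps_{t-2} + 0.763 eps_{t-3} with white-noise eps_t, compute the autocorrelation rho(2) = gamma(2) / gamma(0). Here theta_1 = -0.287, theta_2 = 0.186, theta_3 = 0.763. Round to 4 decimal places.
\rho(2) = -0.0194

For an MA(q) process with theta_0 = 1, the autocovariance is
  gamma(k) = sigma^2 * sum_{i=0..q-k} theta_i * theta_{i+k},
and rho(k) = gamma(k) / gamma(0). Sigma^2 cancels.
  numerator   = (1)*(0.186) + (-0.287)*(0.763) = -0.032981.
  denominator = (1)^2 + (-0.287)^2 + (0.186)^2 + (0.763)^2 = 1.699134.
  rho(2) = -0.032981 / 1.699134 = -0.0194.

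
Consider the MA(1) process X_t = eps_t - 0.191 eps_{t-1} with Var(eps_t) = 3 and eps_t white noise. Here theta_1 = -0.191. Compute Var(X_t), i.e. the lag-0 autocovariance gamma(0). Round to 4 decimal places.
\gamma(0) = 3.1094

For an MA(q) process X_t = eps_t + sum_i theta_i eps_{t-i} with
Var(eps_t) = sigma^2, the variance is
  gamma(0) = sigma^2 * (1 + sum_i theta_i^2).
  sum_i theta_i^2 = (-0.191)^2 = 0.036481.
  gamma(0) = 3 * (1 + 0.036481) = 3 * 1.036481 = 3.109443, which rounds to 3.1094.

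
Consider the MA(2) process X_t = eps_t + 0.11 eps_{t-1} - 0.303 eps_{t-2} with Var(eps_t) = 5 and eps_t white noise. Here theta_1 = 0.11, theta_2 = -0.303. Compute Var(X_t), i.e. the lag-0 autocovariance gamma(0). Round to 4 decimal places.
\gamma(0) = 5.5195

For an MA(q) process X_t = eps_t + sum_i theta_i eps_{t-i} with
Var(eps_t) = sigma^2, the variance is
  gamma(0) = sigma^2 * (1 + sum_i theta_i^2).
  sum_i theta_i^2 = (0.11)^2 + (-0.303)^2 = 0.0121 + 0.091809 = 0.103909.
  gamma(0) = 5 * (1 + 0.103909) = 5 * 1.103909 = 5.519545, which rounds to 5.5195.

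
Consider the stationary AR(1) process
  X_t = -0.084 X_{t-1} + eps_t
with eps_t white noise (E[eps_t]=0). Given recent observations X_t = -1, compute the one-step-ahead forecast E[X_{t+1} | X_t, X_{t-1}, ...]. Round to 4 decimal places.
E[X_{t+1} \mid \mathcal F_t] = 0.0840

For an AR(p) model X_t = c + sum_i phi_i X_{t-i} + eps_t, the
one-step-ahead conditional mean is
  E[X_{t+1} | X_t, ...] = c + sum_i phi_i X_{t+1-i}.
Substitute known values:
  E[X_{t+1} | ...] = (-0.084) * (-1)
                   = 0.0840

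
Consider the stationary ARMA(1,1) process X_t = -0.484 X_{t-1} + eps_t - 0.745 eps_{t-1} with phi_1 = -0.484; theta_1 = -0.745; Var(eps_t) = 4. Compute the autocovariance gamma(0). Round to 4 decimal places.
\gamma(0) = 11.8901

Multiply the model equation by X_{t-k} and take expectations. With theta_0 = psi_0 = 1 and psi_j the MA(infinity) weights, this gives
  gamma(k) - sum_i phi_i gamma(k-i) = c_k,
  c_k = sigma^2 * sum_{j=k..q} theta_j psi_{j-k}   (c_k = 0 for k > q),
using gamma(-m) = gamma(m).
psi-weights needed (psi_j = theta_j + sum_i phi_i psi_{j-i}):
  psi_1 = theta_1 + phi_1 = -0.745 + (-0.484) = -1.229
Right-hand sides:
  c_0 = sigma^2 (1 + theta_1 psi_1) = 4 * (1 + (-0.745)(-1.229)) = 4 * 1.915605 = 7.66242
  c_1 = sigma^2 theta_1 = 4 * (-0.745) = -2.98
  c_2 = 0
Equations for k = 0 and k = 1 (AR order 1):
  gamma(0) = phi_1 gamma(1) + c_0
  gamma(1) = phi_1 gamma(0) + c_1
Substituting the second into the first: gamma(0) (1 - phi_1^2) = c_0 + phi_1 c_1, so
  gamma(0) = (c_0 + phi_1 c_1) / (1 - phi_1^2) = (7.66242 + (-0.484)(-2.98)) / (1 - (-0.484)^2) = 9.10474 / 0.765744 = 11.890057.
Therefore gamma(0) = 11.8901 (to 4 decimal places).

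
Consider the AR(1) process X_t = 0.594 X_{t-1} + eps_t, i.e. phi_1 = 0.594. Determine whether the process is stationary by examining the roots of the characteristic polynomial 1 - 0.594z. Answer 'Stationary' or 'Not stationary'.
\text{Stationary}

The AR(p) characteristic polynomial is P(z) = 1 - 0.594z.
Stationarity requires all roots to lie outside the unit circle, i.e. |z| > 1 for every root.
This is linear in z: 1 + (-0.594) z = 0  =>  z = -1/(-0.594) = 1.683502,  |z| = 1.683502.
Moduli of all roots: 1.6835.
All moduli strictly greater than 1? Yes.
Verdict: Stationary.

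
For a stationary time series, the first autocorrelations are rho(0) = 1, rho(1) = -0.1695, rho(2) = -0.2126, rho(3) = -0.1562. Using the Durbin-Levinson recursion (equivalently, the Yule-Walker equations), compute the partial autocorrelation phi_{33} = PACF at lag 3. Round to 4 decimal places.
\phi_{33} = -0.2670

The PACF at lag k is phi_{kk}, the last component of the solution
to the Yule-Walker system G_k phi = r_k where
  (G_k)_{ij} = rho(|i - j|), (r_k)_i = rho(i), i,j = 1..k.
Equivalently, Durbin-Levinson gives phi_{kk} iteratively:
  phi_{11} = rho(1)
  phi_{kk} = [rho(k) - sum_{j=1..k-1} phi_{k-1,j} rho(k-j)]
            / [1 - sum_{j=1..k-1} phi_{k-1,j} rho(j)],
  phi_{k,j} = phi_{k-1,j} - phi_{kk} phi_{k-1,k-j},  j = 1..k-1.
Step k = 1:
  phi_11 = rho(1) = -0.1695.
Step k = 2:
  phi_22 = [rho(2) - phi_11 rho(1)] / [1 - phi_11 rho(1)] = [-0.2126 - (-0.1695)(-0.1695)] / [1 - (-0.1695)(-0.1695)]
         = -0.24133025 / 0.97126975 = -0.248469.
  Update: phi_21 = phi_11 - phi_22 phi_11 = -0.1695 - (-0.248469)(-0.1695) = -0.211615.
Step k = 3:
  phi_33 = [rho(3) - phi_21 rho(2) - phi_22 rho(1)] / [1 - phi_21 rho(1) - phi_22 rho(2)]
    numerator   = -0.1562 - (-0.211615)(-0.2126) - (-0.248469)(-0.1695) = -0.24330491
    denominator = 1 - (-0.211615)(-0.1695) - (-0.248469)(-0.2126) = 0.91130671
  phi_33 = -0.24330491 / 0.91130671 = -0.267.
Therefore phi_{33} = -0.2670.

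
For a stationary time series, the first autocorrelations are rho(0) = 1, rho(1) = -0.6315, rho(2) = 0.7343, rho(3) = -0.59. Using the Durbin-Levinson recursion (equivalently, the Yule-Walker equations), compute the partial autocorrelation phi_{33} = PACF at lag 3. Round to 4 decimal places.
\phi_{33} = -0.0789

The PACF at lag k is phi_{kk}, the last component of the solution
to the Yule-Walker system G_k phi = r_k where
  (G_k)_{ij} = rho(|i - j|), (r_k)_i = rho(i), i,j = 1..k.
Equivalently, Durbin-Levinson gives phi_{kk} iteratively:
  phi_{11} = rho(1)
  phi_{kk} = [rho(k) - sum_{j=1..k-1} phi_{k-1,j} rho(k-j)]
            / [1 - sum_{j=1..k-1} phi_{k-1,j} rho(j)],
  phi_{k,j} = phi_{k-1,j} - phi_{kk} phi_{k-1,k-j},  j = 1..k-1.
Step k = 1:
  phi_11 = rho(1) = -0.6315.
Step k = 2:
  phi_22 = [rho(2) - phi_11 rho(1)] / [1 - phi_11 rho(1)] = [0.7343 - (-0.6315)(-0.6315)] / [1 - (-0.6315)(-0.6315)]
         = 0.33550775 / 0.60120775 = 0.558056.
  Update: phi_21 = phi_11 - phi_22 phi_11 = -0.6315 - (0.558056)(-0.6315) = -0.279087.
Step k = 3:
  phi_33 = [rho(3) - phi_21 rho(2) - phi_22 rho(1)] / [1 - phi_21 rho(1) - phi_22 rho(2)]
    numerator   = -0.59 - (-0.279087)(0.7343) - (0.558056)(-0.6315) = -0.03265354
    denominator = 1 - (-0.279087)(-0.6315) - (0.558056)(0.7343) = 0.41397555
  phi_33 = -0.03265354 / 0.41397555 = -0.0789.
Therefore phi_{33} = -0.0789.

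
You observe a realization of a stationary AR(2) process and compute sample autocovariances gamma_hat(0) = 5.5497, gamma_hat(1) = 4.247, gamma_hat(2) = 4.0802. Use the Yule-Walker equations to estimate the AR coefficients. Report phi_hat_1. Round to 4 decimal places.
\hat\phi_{1} = 0.4890

The Yule-Walker equations for an AR(p) process read, in matrix form,
  Gamma_p phi = r_p,   with   (Gamma_p)_{ij} = gamma(|i - j|),
                       (r_p)_i = gamma(i),   i,j = 1..p.
Substitute the sample gammas (Toeplitz matrix and right-hand side of size 2):
  Gamma_p = [[5.5497, 4.247], [4.247, 5.5497]]
  r_p     = [4.247, 4.0802]
Written out:
  5.5497 phi_1 + 4.247 phi_2 = 4.247
  4.247 phi_1 + 5.5497 phi_2 = 4.0802
Solve by Cramer's rule:
  det = gamma(0)^2 - gamma(1)^2 = (5.5497)^2 - (4.247)^2 = 30.79917009 - 18.037009 = 12.76216109
  phi_hat_1 = [gamma(1) gamma(0) - gamma(1) gamma(2)] / det = [(4.247)(5.5497) - (4.247)(4.0802)] / 12.76216109 = 6.2409665 / 12.76216109 = 0.489
  phi_hat_2 = [gamma(0) gamma(2) - gamma(1)^2] / det = [(5.5497)(4.0802) - (4.247)^2] / 12.76216109 = 4.60687694 / 12.76216109 = 0.361
So phi_hat = [0.4890, 0.3610].
Therefore phi_hat_1 = 0.4890.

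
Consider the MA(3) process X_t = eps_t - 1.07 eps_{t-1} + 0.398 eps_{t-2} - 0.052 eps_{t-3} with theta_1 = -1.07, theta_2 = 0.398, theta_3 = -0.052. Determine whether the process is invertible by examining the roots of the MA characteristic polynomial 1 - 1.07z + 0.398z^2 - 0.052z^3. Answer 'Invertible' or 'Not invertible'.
\text{Invertible}

The MA(q) characteristic polynomial is P(z) = 1 - 1.07z + 0.398z^2 - 0.052z^3.
Invertibility requires all roots to lie outside the unit circle, i.e. |z| > 1 for every root.
Degree 3: look for a simple real root z0 first, then factor out (1 - z/z0) and solve the remaining quadratic.
Testing z0 = 2.5: P(2.5) = 1 + (-1.07)(2.5) + (0.398)(2.5)^2 + (-0.052)(2.5)^3
  = 1 + (-2.675) + (2.4875) + (-0.8125) = 0.  So z_0 = 2.5 is a root, |z_0| = 2.5.
Divide out the factor (1 - 0.4 z) = (1 - z/z0) (since 1/z0 = 0.4):
  P(z) = (1 - 0.4 z)(1 + (-0.67) z + (0.13) z^2)
  [check: z-coef -0.67 - (0.4) = -1.07; z^2-coef 0.13 - (0.4)(-0.67) = 0.398; z^3-coef -(0.4)(0.13) = -0.052.]
Remaining roots from the quadratic factor 1 + (-0.67) z + (0.13) z^2:
  Set 1 + (-0.67) z + (0.13) z^2 = 0, i.e. a z^2 + b z + c = 0 with a = 0.13, b = -0.67, c = 1.
  Discriminant D = b^2 - 4ac = (-0.67)^2 - 4*(0.13)*1 = 0.4489 - (0.52) = -0.0711.
  D < 0, so the roots are the complex-conjugate pair z = (-b +/- i sqrt(-D)) / (2a) = 2.5769 +/- 1.0256i.
  For a conjugate pair |z|^2 = z * conj(z) = (product of roots) = c/a = 1/(0.13) = 7.692308, so |z| = sqrt(7.692308) = 2.7735 for both roots.
Moduli of all roots: 2.5000, 2.7735, 2.7735.
All moduli strictly greater than 1? Yes.
Verdict: Invertible.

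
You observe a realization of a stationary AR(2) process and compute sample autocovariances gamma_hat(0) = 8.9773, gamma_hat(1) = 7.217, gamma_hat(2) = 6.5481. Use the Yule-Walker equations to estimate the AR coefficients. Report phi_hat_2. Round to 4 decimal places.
\hat\phi_{2} = 0.2350

The Yule-Walker equations for an AR(p) process read, in matrix form,
  Gamma_p phi = r_p,   with   (Gamma_p)_{ij} = gamma(|i - j|),
                       (r_p)_i = gamma(i),   i,j = 1..p.
Substitute the sample gammas (Toeplitz matrix and right-hand side of size 2):
  Gamma_p = [[8.9773, 7.217], [7.217, 8.9773]]
  r_p     = [7.217, 6.5481]
Written out:
  8.9773 phi_1 + 7.217 phi_2 = 7.217
  7.217 phi_1 + 8.9773 phi_2 = 6.5481
Solve by Cramer's rule:
  det = gamma(0)^2 - gamma(1)^2 = (8.9773)^2 - (7.217)^2 = 80.59191529 - 52.085089 = 28.50682629
  phi_hat_1 = [gamma(1) gamma(0) - gamma(1) gamma(2)] / det = [(7.217)(8.9773) - (7.217)(6.5481)] / 28.50682629 = 17.5315364 / 28.50682629 = 0.615
  phi_hat_2 = [gamma(0) gamma(2) - gamma(1)^2] / det = [(8.9773)(6.5481) - (7.217)^2] / 28.50682629 = 6.69916913 / 28.50682629 = 0.235
So phi_hat = [0.6150, 0.2350].
Therefore phi_hat_2 = 0.2350.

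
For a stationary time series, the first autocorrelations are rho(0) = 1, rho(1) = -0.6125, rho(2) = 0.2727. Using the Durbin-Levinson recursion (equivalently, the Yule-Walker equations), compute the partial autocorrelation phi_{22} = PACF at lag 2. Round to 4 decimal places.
\phi_{22} = -0.1640

The PACF at lag k is phi_{kk}, the last component of the solution
to the Yule-Walker system G_k phi = r_k where
  (G_k)_{ij} = rho(|i - j|), (r_k)_i = rho(i), i,j = 1..k.
Equivalently, Durbin-Levinson gives phi_{kk} iteratively:
  phi_{11} = rho(1)
  phi_{kk} = [rho(k) - sum_{j=1..k-1} phi_{k-1,j} rho(k-j)]
            / [1 - sum_{j=1..k-1} phi_{k-1,j} rho(j)],
  phi_{k,j} = phi_{k-1,j} - phi_{kk} phi_{k-1,k-j},  j = 1..k-1.
Step k = 1:
  phi_11 = rho(1) = -0.6125.
Step k = 2:
  phi_22 = [rho(2) - phi_11 rho(1)] / [1 - phi_11 rho(1)] = [0.2727 - (-0.6125)(-0.6125)] / [1 - (-0.6125)(-0.6125)]
         = -0.10245625 / 0.62484375 = -0.164.
Therefore phi_{22} = -0.1640.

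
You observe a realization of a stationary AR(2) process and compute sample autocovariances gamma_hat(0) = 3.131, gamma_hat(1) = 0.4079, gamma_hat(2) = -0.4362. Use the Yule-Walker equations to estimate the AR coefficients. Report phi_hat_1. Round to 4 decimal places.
\hat\phi_{1} = 0.1510

The Yule-Walker equations for an AR(p) process read, in matrix form,
  Gamma_p phi = r_p,   with   (Gamma_p)_{ij} = gamma(|i - j|),
                       (r_p)_i = gamma(i),   i,j = 1..p.
Substitute the sample gammas (Toeplitz matrix and right-hand side of size 2):
  Gamma_p = [[3.131, 0.4079], [0.4079, 3.131]]
  r_p     = [0.4079, -0.4362]
Written out:
  3.131 phi_1 + 0.4079 phi_2 = 0.4079
  0.4079 phi_1 + 3.131 phi_2 = -0.4362
Solve by Cramer's rule:
  det = gamma(0)^2 - gamma(1)^2 = (3.131)^2 - (0.4079)^2 = 9.803161 - 0.16638241 = 9.63677859
  phi_hat_1 = [gamma(1) gamma(0) - gamma(1) gamma(2)] / det = [(0.4079)(3.131) - (0.4079)(-0.4362)] / 9.63677859 = 1.45506088 / 9.63677859 = 0.151
  phi_hat_2 = [gamma(0) gamma(2) - gamma(1)^2] / det = [(3.131)(-0.4362) - (0.4079)^2] / 9.63677859 = -1.53212461 / 9.63677859 = -0.159
So phi_hat = [0.1510, -0.1590].
Therefore phi_hat_1 = 0.1510.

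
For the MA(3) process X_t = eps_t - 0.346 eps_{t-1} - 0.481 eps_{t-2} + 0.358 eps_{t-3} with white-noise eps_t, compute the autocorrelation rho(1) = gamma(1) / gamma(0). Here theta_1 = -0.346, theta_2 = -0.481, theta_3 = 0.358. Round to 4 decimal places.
\rho(1) = -0.2378

For an MA(q) process with theta_0 = 1, the autocovariance is
  gamma(k) = sigma^2 * sum_{i=0..q-k} theta_i * theta_{i+k},
and rho(k) = gamma(k) / gamma(0). Sigma^2 cancels.
  numerator   = (1)*(-0.346) + (-0.346)*(-0.481) + (-0.481)*(0.358) = -0.351772.
  denominator = (1)^2 + (-0.346)^2 + (-0.481)^2 + (0.358)^2 = 1.479241.
  rho(1) = -0.351772 / 1.479241 = -0.2378.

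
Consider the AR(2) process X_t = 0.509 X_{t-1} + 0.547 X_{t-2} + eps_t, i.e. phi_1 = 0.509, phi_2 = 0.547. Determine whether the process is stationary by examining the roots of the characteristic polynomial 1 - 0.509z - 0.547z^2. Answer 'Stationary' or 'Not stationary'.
\text{Not stationary}

The AR(p) characteristic polynomial is P(z) = 1 - 0.509z - 0.547z^2.
Stationarity requires all roots to lie outside the unit circle, i.e. |z| > 1 for every root.
Set 1 + (-0.509) z + (-0.547) z^2 = 0, i.e. a z^2 + b z + c = 0 with a = -0.547, b = -0.509, c = 1.
Discriminant D = b^2 - 4ac = (-0.509)^2 - 4*(-0.547)*1 = 0.259081 - (-2.188) = 2.447081.
D >= 0, so the roots are real: z = (-b +/- sqrt(D)) / (2a) = (0.509 +/- 1.564315) / (-1.094).
  z_1 = (0.509 + 1.564315) / (-1.094) = -1.8952,   |z_1| = 1.8952.
  z_2 = (0.509 - 1.564315) / (-1.094) = 0.9646,   |z_2| = 0.9646.
Moduli of all roots: 1.8952, 0.9646.
All moduli strictly greater than 1? No.
Verdict: Not stationary.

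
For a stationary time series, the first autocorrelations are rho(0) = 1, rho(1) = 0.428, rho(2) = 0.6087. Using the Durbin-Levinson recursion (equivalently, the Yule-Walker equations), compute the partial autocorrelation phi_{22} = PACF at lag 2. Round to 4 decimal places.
\phi_{22} = 0.5209

The PACF at lag k is phi_{kk}, the last component of the solution
to the Yule-Walker system G_k phi = r_k where
  (G_k)_{ij} = rho(|i - j|), (r_k)_i = rho(i), i,j = 1..k.
Equivalently, Durbin-Levinson gives phi_{kk} iteratively:
  phi_{11} = rho(1)
  phi_{kk} = [rho(k) - sum_{j=1..k-1} phi_{k-1,j} rho(k-j)]
            / [1 - sum_{j=1..k-1} phi_{k-1,j} rho(j)],
  phi_{k,j} = phi_{k-1,j} - phi_{kk} phi_{k-1,k-j},  j = 1..k-1.
Step k = 1:
  phi_11 = rho(1) = 0.428.
Step k = 2:
  phi_22 = [rho(2) - phi_11 rho(1)] / [1 - phi_11 rho(1)] = [0.6087 - (0.428)(0.428)] / [1 - (0.428)(0.428)]
         = 0.425516 / 0.816816 = 0.5209.
Therefore phi_{22} = 0.5209.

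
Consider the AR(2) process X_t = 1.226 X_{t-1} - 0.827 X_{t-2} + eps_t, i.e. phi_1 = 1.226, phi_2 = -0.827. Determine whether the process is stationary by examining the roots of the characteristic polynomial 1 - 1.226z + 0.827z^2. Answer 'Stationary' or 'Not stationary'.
\text{Stationary}

The AR(p) characteristic polynomial is P(z) = 1 - 1.226z + 0.827z^2.
Stationarity requires all roots to lie outside the unit circle, i.e. |z| > 1 for every root.
Set 1 + (-1.226) z + (0.827) z^2 = 0, i.e. a z^2 + b z + c = 0 with a = 0.827, b = -1.226, c = 1.
Discriminant D = b^2 - 4ac = (-1.226)^2 - 4*(0.827)*1 = 1.503076 - (3.308) = -1.804924.
D < 0, so the roots are the complex-conjugate pair z = (-b +/- i sqrt(-D)) / (2a) = 0.7412 +/- 0.8123i.
For a conjugate pair |z|^2 = z * conj(z) = (product of roots) = c/a = 1/(0.827) = 1.20919, so |z| = sqrt(1.20919) = 1.0996 for both roots.
Moduli of all roots: 1.0996, 1.0996.
All moduli strictly greater than 1? Yes.
Verdict: Stationary.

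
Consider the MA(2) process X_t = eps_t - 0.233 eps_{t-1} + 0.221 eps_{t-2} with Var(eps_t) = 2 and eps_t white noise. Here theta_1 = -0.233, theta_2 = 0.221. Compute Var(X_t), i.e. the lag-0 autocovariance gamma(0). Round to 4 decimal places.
\gamma(0) = 2.2063

For an MA(q) process X_t = eps_t + sum_i theta_i eps_{t-i} with
Var(eps_t) = sigma^2, the variance is
  gamma(0) = sigma^2 * (1 + sum_i theta_i^2).
  sum_i theta_i^2 = (-0.233)^2 + (0.221)^2 = 0.054289 + 0.048841 = 0.10313.
  gamma(0) = 2 * (1 + 0.10313) = 2 * 1.10313 = 2.20626, which rounds to 2.2063.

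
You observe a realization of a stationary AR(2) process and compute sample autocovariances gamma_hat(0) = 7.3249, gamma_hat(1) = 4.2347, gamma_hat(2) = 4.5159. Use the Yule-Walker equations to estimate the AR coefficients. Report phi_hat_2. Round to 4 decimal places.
\hat\phi_{2} = 0.4240

The Yule-Walker equations for an AR(p) process read, in matrix form,
  Gamma_p phi = r_p,   with   (Gamma_p)_{ij} = gamma(|i - j|),
                       (r_p)_i = gamma(i),   i,j = 1..p.
Substitute the sample gammas (Toeplitz matrix and right-hand side of size 2):
  Gamma_p = [[7.3249, 4.2347], [4.2347, 7.3249]]
  r_p     = [4.2347, 4.5159]
Written out:
  7.3249 phi_1 + 4.2347 phi_2 = 4.2347
  4.2347 phi_1 + 7.3249 phi_2 = 4.5159
Solve by Cramer's rule:
  det = gamma(0)^2 - gamma(1)^2 = (7.3249)^2 - (4.2347)^2 = 53.65416001 - 17.93268409 = 35.72147592
  phi_hat_1 = [gamma(1) gamma(0) - gamma(1) gamma(2)] / det = [(4.2347)(7.3249) - (4.2347)(4.5159)] / 35.72147592 = 11.8952723 / 35.72147592 = 0.333
  phi_hat_2 = [gamma(0) gamma(2) - gamma(1)^2] / det = [(7.3249)(4.5159) - (4.2347)^2] / 35.72147592 = 15.14583182 / 35.72147592 = 0.424
So phi_hat = [0.3330, 0.4240].
Therefore phi_hat_2 = 0.4240.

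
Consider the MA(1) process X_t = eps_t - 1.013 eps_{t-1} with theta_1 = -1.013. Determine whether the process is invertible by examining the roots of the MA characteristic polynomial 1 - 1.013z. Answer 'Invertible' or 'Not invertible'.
\text{Not invertible}

The MA(q) characteristic polynomial is P(z) = 1 - 1.013z.
Invertibility requires all roots to lie outside the unit circle, i.e. |z| > 1 for every root.
This is linear in z: 1 + (-1.013) z = 0  =>  z = -1/(-1.013) = 0.987167,  |z| = 0.987167.
Moduli of all roots: 0.9872.
All moduli strictly greater than 1? No.
Verdict: Not invertible.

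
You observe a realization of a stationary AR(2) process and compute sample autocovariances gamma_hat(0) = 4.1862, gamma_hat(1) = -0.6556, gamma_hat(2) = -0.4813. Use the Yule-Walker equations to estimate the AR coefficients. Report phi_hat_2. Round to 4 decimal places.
\hat\phi_{2} = -0.1430

The Yule-Walker equations for an AR(p) process read, in matrix form,
  Gamma_p phi = r_p,   with   (Gamma_p)_{ij} = gamma(|i - j|),
                       (r_p)_i = gamma(i),   i,j = 1..p.
Substitute the sample gammas (Toeplitz matrix and right-hand side of size 2):
  Gamma_p = [[4.1862, -0.6556], [-0.6556, 4.1862]]
  r_p     = [-0.6556, -0.4813]
Written out:
  4.1862 phi_1 - 0.6556 phi_2 = -0.6556
  -0.6556 phi_1 + 4.1862 phi_2 = -0.4813
Solve by Cramer's rule:
  det = gamma(0)^2 - gamma(1)^2 = (4.1862)^2 - (-0.6556)^2 = 17.52427044 - 0.42981136 = 17.09445908
  phi_hat_1 = [gamma(1) gamma(0) - gamma(1) gamma(2)] / det = [(-0.6556)(4.1862) - (-0.6556)(-0.4813)] / 17.09445908 = -3.060013 / 17.09445908 = -0.179
  phi_hat_2 = [gamma(0) gamma(2) - gamma(1)^2] / det = [(4.1862)(-0.4813) - (-0.6556)^2] / 17.09445908 = -2.44462942 / 17.09445908 = -0.143
So phi_hat = [-0.1790, -0.1430].
Therefore phi_hat_2 = -0.1430.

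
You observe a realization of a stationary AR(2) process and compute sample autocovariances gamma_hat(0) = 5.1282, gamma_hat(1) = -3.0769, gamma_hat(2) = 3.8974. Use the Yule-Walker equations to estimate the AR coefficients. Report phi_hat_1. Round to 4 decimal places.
\hat\phi_{1} = -0.2250

The Yule-Walker equations for an AR(p) process read, in matrix form,
  Gamma_p phi = r_p,   with   (Gamma_p)_{ij} = gamma(|i - j|),
                       (r_p)_i = gamma(i),   i,j = 1..p.
Substitute the sample gammas (Toeplitz matrix and right-hand side of size 2):
  Gamma_p = [[5.1282, -3.0769], [-3.0769, 5.1282]]
  r_p     = [-3.0769, 3.8974]
Written out:
  5.1282 phi_1 - 3.0769 phi_2 = -3.0769
  -3.0769 phi_1 + 5.1282 phi_2 = 3.8974
Solve by Cramer's rule:
  det = gamma(0)^2 - gamma(1)^2 = (5.1282)^2 - (-3.0769)^2 = 26.29843524 - 9.46731361 = 16.83112163
  phi_hat_1 = [gamma(1) gamma(0) - gamma(1) gamma(2)] / det = [(-3.0769)(5.1282) - (-3.0769)(3.8974)] / 16.83112163 = -3.78704852 / 16.83112163 = -0.225
  phi_hat_2 = [gamma(0) gamma(2) - gamma(1)^2] / det = [(5.1282)(3.8974) - (-3.0769)^2] / 16.83112163 = 10.51933307 / 16.83112163 = 0.625
So phi_hat = [-0.2250, 0.6250].
Therefore phi_hat_1 = -0.2250.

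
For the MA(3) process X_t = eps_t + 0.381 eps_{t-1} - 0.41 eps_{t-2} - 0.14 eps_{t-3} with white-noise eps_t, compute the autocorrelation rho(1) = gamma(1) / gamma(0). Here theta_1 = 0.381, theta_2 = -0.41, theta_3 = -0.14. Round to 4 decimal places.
\rho(1) = 0.2117

For an MA(q) process with theta_0 = 1, the autocovariance is
  gamma(k) = sigma^2 * sum_{i=0..q-k} theta_i * theta_{i+k},
and rho(k) = gamma(k) / gamma(0). Sigma^2 cancels.
  numerator   = (1)*(0.381) + (0.381)*(-0.41) + (-0.41)*(-0.14) = 0.28219.
  denominator = (1)^2 + (0.381)^2 + (-0.41)^2 + (-0.14)^2 = 1.332861.
  rho(1) = 0.28219 / 1.332861 = 0.2117.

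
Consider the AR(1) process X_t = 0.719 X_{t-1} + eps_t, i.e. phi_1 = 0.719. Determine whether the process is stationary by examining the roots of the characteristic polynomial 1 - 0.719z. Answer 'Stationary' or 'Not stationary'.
\text{Stationary}

The AR(p) characteristic polynomial is P(z) = 1 - 0.719z.
Stationarity requires all roots to lie outside the unit circle, i.e. |z| > 1 for every root.
This is linear in z: 1 + (-0.719) z = 0  =>  z = -1/(-0.719) = 1.390821,  |z| = 1.390821.
Moduli of all roots: 1.3908.
All moduli strictly greater than 1? Yes.
Verdict: Stationary.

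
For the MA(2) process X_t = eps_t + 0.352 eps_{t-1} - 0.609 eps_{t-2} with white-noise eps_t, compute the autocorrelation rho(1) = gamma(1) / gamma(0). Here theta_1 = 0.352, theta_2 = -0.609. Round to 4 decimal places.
\rho(1) = 0.0921

For an MA(q) process with theta_0 = 1, the autocovariance is
  gamma(k) = sigma^2 * sum_{i=0..q-k} theta_i * theta_{i+k},
and rho(k) = gamma(k) / gamma(0). Sigma^2 cancels.
  numerator   = (1)*(0.352) + (0.352)*(-0.609) = 0.137632.
  denominator = (1)^2 + (0.352)^2 + (-0.609)^2 = 1.494785.
  rho(1) = 0.137632 / 1.494785 = 0.0921.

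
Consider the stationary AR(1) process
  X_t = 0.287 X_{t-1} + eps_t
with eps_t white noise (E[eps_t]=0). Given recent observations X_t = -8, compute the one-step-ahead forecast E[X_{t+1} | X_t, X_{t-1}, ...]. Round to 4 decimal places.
E[X_{t+1} \mid \mathcal F_t] = -2.2960

For an AR(p) model X_t = c + sum_i phi_i X_{t-i} + eps_t, the
one-step-ahead conditional mean is
  E[X_{t+1} | X_t, ...] = c + sum_i phi_i X_{t+1-i}.
Substitute known values:
  E[X_{t+1} | ...] = (0.287) * (-8)
                   = -2.2960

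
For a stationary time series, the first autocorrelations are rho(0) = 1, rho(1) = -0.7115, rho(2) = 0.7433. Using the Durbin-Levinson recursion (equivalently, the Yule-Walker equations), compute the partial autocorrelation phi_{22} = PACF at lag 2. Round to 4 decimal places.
\phi_{22} = 0.4801

The PACF at lag k is phi_{kk}, the last component of the solution
to the Yule-Walker system G_k phi = r_k where
  (G_k)_{ij} = rho(|i - j|), (r_k)_i = rho(i), i,j = 1..k.
Equivalently, Durbin-Levinson gives phi_{kk} iteratively:
  phi_{11} = rho(1)
  phi_{kk} = [rho(k) - sum_{j=1..k-1} phi_{k-1,j} rho(k-j)]
            / [1 - sum_{j=1..k-1} phi_{k-1,j} rho(j)],
  phi_{k,j} = phi_{k-1,j} - phi_{kk} phi_{k-1,k-j},  j = 1..k-1.
Step k = 1:
  phi_11 = rho(1) = -0.7115.
Step k = 2:
  phi_22 = [rho(2) - phi_11 rho(1)] / [1 - phi_11 rho(1)] = [0.7433 - (-0.7115)(-0.7115)] / [1 - (-0.7115)(-0.7115)]
         = 0.23706775 / 0.49376775 = 0.4801.
Therefore phi_{22} = 0.4801.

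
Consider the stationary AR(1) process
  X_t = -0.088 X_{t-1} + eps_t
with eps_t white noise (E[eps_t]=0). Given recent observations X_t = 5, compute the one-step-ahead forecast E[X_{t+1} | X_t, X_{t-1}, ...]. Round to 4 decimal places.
E[X_{t+1} \mid \mathcal F_t] = -0.4400

For an AR(p) model X_t = c + sum_i phi_i X_{t-i} + eps_t, the
one-step-ahead conditional mean is
  E[X_{t+1} | X_t, ...] = c + sum_i phi_i X_{t+1-i}.
Substitute known values:
  E[X_{t+1} | ...] = (-0.088) * (5)
                   = -0.4400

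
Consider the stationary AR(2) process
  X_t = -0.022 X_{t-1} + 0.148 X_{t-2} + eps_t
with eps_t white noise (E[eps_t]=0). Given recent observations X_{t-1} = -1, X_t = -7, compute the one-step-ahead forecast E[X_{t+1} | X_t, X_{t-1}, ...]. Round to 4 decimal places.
E[X_{t+1} \mid \mathcal F_t] = 0.0060

For an AR(p) model X_t = c + sum_i phi_i X_{t-i} + eps_t, the
one-step-ahead conditional mean is
  E[X_{t+1} | X_t, ...] = c + sum_i phi_i X_{t+1-i}.
Substitute known values:
  E[X_{t+1} | ...] = (-0.022) * (-7) + (0.148) * (-1)
                   = 0.0060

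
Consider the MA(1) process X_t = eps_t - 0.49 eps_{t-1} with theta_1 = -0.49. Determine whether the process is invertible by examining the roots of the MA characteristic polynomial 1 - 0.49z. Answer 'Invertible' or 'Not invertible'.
\text{Invertible}

The MA(q) characteristic polynomial is P(z) = 1 - 0.49z.
Invertibility requires all roots to lie outside the unit circle, i.e. |z| > 1 for every root.
This is linear in z: 1 + (-0.49) z = 0  =>  z = -1/(-0.49) = 2.040816,  |z| = 2.040816.
Moduli of all roots: 2.0408.
All moduli strictly greater than 1? Yes.
Verdict: Invertible.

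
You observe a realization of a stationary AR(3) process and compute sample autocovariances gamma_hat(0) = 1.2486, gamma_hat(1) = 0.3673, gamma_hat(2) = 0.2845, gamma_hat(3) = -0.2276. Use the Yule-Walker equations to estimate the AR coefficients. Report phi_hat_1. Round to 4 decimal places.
\hat\phi_{1} = 0.2980

The Yule-Walker equations for an AR(p) process read, in matrix form,
  Gamma_p phi = r_p,   with   (Gamma_p)_{ij} = gamma(|i - j|),
                       (r_p)_i = gamma(i),   i,j = 1..p.
Substitute the sample gammas (Toeplitz matrix and right-hand side of size 3):
  Gamma_p = [[1.2486, 0.3673, 0.2845], [0.3673, 1.2486, 0.3673], [0.2845, 0.3673, 1.2486]]
  r_p     = [0.3673, 0.2845, -0.2276]
Written out (R1..R3):
  (R1) 1.2486 phi_1 + 0.3673 phi_2 + 0.2845 phi_3 = 0.3673
  (R2) 0.3673 phi_1 + 1.2486 phi_2 + 0.3673 phi_3 = 0.2845
  (R3) 0.2845 phi_1 + 0.3673 phi_2 + 1.2486 phi_3 = -0.2276
Gaussian elimination:
  R2 <- R2 - (0.3673/1.2486) R1 = R2 - (0.294169) R1:  1.140552 phi_2 + 0.283609 phi_3 = 0.176452
  R3 <- R3 - (0.2845/1.2486) R1 = R3 - (0.227855) R1:  0.283609 phi_2 + 1.183775 phi_3 = -0.311291
  R3 <- R3 - (0.283609/1.140552) R2 = R3 - (0.248659) R2:  1.113253 phi_3 = -0.355168
Back-substitution:
  phi_hat_3 = -0.355168 / 1.113253 = -0.319036
  phi_hat_2 = (0.176452 - (0.283609)(-0.319036)) / 1.140552 = 0.234038
  phi_hat_1 = (0.3673 - (0.3673)(0.234038) - (0.2845)(-0.319036)) / 1.2486 = 0.298016
So phi_hat = [0.2980, 0.2340, -0.3190].
Therefore phi_hat_1 = 0.2980.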